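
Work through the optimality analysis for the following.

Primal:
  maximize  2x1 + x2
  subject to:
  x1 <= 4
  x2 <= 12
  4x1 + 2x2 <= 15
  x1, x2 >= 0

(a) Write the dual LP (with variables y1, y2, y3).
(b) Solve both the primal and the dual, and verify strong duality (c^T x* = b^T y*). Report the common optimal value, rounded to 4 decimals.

The standard primal-dual pair for 'max c^T x s.t. A x <= b, x >= 0' is:
  Dual:  min b^T y  s.t.  A^T y >= c,  y >= 0.

So the dual LP is:
  minimize  4y1 + 12y2 + 15y3
  subject to:
    y1 + 4y3 >= 2
    y2 + 2y3 >= 1
    y1, y2, y3 >= 0

Solving the primal: x* = (3.75, 0).
  primal value c^T x* = 7.5.
Solving the dual: y* = (0, 0, 0.5).
  dual value b^T y* = 7.5.
Strong duality: c^T x* = b^T y*. Confirmed.

7.5


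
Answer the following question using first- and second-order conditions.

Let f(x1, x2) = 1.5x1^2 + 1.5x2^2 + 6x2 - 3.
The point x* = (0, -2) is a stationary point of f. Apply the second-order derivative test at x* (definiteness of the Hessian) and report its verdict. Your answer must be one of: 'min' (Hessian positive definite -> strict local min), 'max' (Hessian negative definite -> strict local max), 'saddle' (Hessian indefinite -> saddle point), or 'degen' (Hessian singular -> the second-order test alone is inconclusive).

Compute the Hessian H = grad^2 f:
  H = [[3, 0], [0, 3]]
Verify stationarity: grad f(x*) = H x* + g = (0, 0).
Eigenvalues of H: 3, 3.
Both eigenvalues > 0, so H is positive definite -> x* is a strict local min.

min


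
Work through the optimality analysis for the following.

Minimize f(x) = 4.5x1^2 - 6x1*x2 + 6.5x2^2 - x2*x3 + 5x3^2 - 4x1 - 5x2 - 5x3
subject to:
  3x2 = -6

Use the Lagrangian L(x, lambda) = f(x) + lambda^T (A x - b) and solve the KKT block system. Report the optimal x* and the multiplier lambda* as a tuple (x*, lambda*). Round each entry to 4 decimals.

Form the Lagrangian:
  L(x, lambda) = (1/2) x^T Q x + c^T x + lambda^T (A x - b)
Stationarity (grad_x L = 0): Q x + c + A^T lambda = 0.
Primal feasibility: A x = b.

This gives the KKT block system:
  [ Q   A^T ] [ x     ]   [-c ]
  [ A    0  ] [ lambda ] = [ b ]

Solving the linear system:
  x*      = (-0.8889, -2, 0.3)
  lambda* = (8.6556)
  f(x*)   = 31.9944

x* = (-0.8889, -2, 0.3), lambda* = (8.6556)


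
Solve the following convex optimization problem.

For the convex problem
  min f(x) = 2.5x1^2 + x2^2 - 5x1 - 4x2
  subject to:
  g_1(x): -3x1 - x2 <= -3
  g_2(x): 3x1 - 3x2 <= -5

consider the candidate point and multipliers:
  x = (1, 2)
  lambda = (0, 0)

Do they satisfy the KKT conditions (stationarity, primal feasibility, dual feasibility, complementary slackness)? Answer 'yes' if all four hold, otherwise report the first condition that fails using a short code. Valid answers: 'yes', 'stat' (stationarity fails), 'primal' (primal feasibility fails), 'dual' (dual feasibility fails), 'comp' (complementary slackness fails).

Gradient of f: grad f(x) = Q x + c = (0, 0)
Constraint values g_i(x) = a_i^T x - b_i:
  g_1((1, 2)) = -2
  g_2((1, 2)) = 2
Stationarity residual: grad f(x) + sum_i lambda_i a_i = (0, 0)
  -> stationarity OK
Primal feasibility (all g_i <= 0): FAILS
Dual feasibility (all lambda_i >= 0): OK
Complementary slackness (lambda_i * g_i(x) = 0 for all i): OK

Verdict: the first failing condition is primal_feasibility -> primal.

primal


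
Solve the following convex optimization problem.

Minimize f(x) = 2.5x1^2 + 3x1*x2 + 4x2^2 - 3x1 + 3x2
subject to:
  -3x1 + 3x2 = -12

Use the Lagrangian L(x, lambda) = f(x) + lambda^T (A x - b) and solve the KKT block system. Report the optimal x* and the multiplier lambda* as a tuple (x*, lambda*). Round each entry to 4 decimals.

Form the Lagrangian:
  L(x, lambda) = (1/2) x^T Q x + c^T x + lambda^T (A x - b)
Stationarity (grad_x L = 0): Q x + c + A^T lambda = 0.
Primal feasibility: A x = b.

This gives the KKT block system:
  [ Q   A^T ] [ x     ]   [-c ]
  [ A    0  ] [ lambda ] = [ b ]

Solving the linear system:
  x*      = (2.3158, -1.6842)
  lambda* = (1.1754)
  f(x*)   = 1.0526

x* = (2.3158, -1.6842), lambda* = (1.1754)


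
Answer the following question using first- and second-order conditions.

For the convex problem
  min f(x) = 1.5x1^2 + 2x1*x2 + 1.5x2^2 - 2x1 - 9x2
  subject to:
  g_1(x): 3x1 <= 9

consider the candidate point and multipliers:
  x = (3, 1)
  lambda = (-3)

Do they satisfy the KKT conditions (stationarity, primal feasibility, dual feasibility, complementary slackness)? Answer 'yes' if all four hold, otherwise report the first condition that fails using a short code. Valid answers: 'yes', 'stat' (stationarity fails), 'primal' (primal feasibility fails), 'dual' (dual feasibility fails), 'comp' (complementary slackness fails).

Gradient of f: grad f(x) = Q x + c = (9, 0)
Constraint values g_i(x) = a_i^T x - b_i:
  g_1((3, 1)) = 0
Stationarity residual: grad f(x) + sum_i lambda_i a_i = (0, 0)
  -> stationarity OK
Primal feasibility (all g_i <= 0): OK
Dual feasibility (all lambda_i >= 0): FAILS
Complementary slackness (lambda_i * g_i(x) = 0 for all i): OK

Verdict: the first failing condition is dual_feasibility -> dual.

dual


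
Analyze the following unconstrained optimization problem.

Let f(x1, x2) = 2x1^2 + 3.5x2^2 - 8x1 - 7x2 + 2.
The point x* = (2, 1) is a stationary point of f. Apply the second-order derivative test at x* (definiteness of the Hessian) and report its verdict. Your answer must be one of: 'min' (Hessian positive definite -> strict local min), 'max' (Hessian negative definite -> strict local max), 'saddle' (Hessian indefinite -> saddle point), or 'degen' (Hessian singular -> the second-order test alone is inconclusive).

Compute the Hessian H = grad^2 f:
  H = [[4, 0], [0, 7]]
Verify stationarity: grad f(x*) = H x* + g = (0, 0).
Eigenvalues of H: 4, 7.
Both eigenvalues > 0, so H is positive definite -> x* is a strict local min.

min


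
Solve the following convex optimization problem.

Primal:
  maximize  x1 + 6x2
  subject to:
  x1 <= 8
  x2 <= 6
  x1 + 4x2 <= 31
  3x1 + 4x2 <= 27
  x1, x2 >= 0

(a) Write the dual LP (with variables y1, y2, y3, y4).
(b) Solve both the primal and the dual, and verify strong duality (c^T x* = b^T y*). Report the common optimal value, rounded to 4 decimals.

The standard primal-dual pair for 'max c^T x s.t. A x <= b, x >= 0' is:
  Dual:  min b^T y  s.t.  A^T y >= c,  y >= 0.

So the dual LP is:
  minimize  8y1 + 6y2 + 31y3 + 27y4
  subject to:
    y1 + y3 + 3y4 >= 1
    y2 + 4y3 + 4y4 >= 6
    y1, y2, y3, y4 >= 0

Solving the primal: x* = (1, 6).
  primal value c^T x* = 37.
Solving the dual: y* = (0, 4.6667, 0, 0.3333).
  dual value b^T y* = 37.
Strong duality: c^T x* = b^T y*. Confirmed.

37


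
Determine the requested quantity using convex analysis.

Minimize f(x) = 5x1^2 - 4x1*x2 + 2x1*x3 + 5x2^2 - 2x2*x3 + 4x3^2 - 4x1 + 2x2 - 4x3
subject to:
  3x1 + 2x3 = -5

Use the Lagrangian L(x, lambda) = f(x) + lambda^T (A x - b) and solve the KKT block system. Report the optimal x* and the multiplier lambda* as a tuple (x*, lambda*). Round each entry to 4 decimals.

Form the Lagrangian:
  L(x, lambda) = (1/2) x^T Q x + c^T x + lambda^T (A x - b)
Stationarity (grad_x L = 0): Q x + c + A^T lambda = 0.
Primal feasibility: A x = b.

This gives the KKT block system:
  [ Q   A^T ] [ x     ]   [-c ]
  [ A    0  ] [ lambda ] = [ b ]

Solving the linear system:
  x*      = (-1.2648, -0.8265, -0.6027)
  lambda* = (4.8493)
  f(x*)   = 15.032

x* = (-1.2648, -0.8265, -0.6027), lambda* = (4.8493)


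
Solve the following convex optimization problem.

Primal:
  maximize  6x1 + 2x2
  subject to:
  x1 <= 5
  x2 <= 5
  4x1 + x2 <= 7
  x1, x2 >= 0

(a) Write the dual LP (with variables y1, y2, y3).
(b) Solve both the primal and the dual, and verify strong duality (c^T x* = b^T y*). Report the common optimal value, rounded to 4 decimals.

The standard primal-dual pair for 'max c^T x s.t. A x <= b, x >= 0' is:
  Dual:  min b^T y  s.t.  A^T y >= c,  y >= 0.

So the dual LP is:
  minimize  5y1 + 5y2 + 7y3
  subject to:
    y1 + 4y3 >= 6
    y2 + y3 >= 2
    y1, y2, y3 >= 0

Solving the primal: x* = (0.5, 5).
  primal value c^T x* = 13.
Solving the dual: y* = (0, 0.5, 1.5).
  dual value b^T y* = 13.
Strong duality: c^T x* = b^T y*. Confirmed.

13


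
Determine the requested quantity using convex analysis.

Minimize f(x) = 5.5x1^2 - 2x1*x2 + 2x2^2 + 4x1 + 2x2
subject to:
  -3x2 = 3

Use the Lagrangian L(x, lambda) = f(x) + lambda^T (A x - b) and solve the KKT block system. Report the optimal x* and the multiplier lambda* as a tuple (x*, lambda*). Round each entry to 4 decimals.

Form the Lagrangian:
  L(x, lambda) = (1/2) x^T Q x + c^T x + lambda^T (A x - b)
Stationarity (grad_x L = 0): Q x + c + A^T lambda = 0.
Primal feasibility: A x = b.

This gives the KKT block system:
  [ Q   A^T ] [ x     ]   [-c ]
  [ A    0  ] [ lambda ] = [ b ]

Solving the linear system:
  x*      = (-0.5455, -1)
  lambda* = (-0.303)
  f(x*)   = -1.6364

x* = (-0.5455, -1), lambda* = (-0.303)


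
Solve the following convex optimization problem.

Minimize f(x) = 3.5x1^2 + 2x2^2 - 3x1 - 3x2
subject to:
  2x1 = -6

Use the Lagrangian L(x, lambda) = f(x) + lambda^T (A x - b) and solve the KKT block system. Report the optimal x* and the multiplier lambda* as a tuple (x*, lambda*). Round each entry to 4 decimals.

Form the Lagrangian:
  L(x, lambda) = (1/2) x^T Q x + c^T x + lambda^T (A x - b)
Stationarity (grad_x L = 0): Q x + c + A^T lambda = 0.
Primal feasibility: A x = b.

This gives the KKT block system:
  [ Q   A^T ] [ x     ]   [-c ]
  [ A    0  ] [ lambda ] = [ b ]

Solving the linear system:
  x*      = (-3, 0.75)
  lambda* = (12)
  f(x*)   = 39.375

x* = (-3, 0.75), lambda* = (12)


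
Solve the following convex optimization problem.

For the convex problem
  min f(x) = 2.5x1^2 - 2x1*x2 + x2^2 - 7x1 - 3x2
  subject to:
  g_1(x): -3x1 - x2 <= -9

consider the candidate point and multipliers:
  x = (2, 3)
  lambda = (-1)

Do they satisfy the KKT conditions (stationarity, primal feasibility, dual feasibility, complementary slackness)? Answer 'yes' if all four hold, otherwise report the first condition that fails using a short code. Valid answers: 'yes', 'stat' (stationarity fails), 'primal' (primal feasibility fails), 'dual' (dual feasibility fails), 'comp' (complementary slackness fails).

Gradient of f: grad f(x) = Q x + c = (-3, -1)
Constraint values g_i(x) = a_i^T x - b_i:
  g_1((2, 3)) = 0
Stationarity residual: grad f(x) + sum_i lambda_i a_i = (0, 0)
  -> stationarity OK
Primal feasibility (all g_i <= 0): OK
Dual feasibility (all lambda_i >= 0): FAILS
Complementary slackness (lambda_i * g_i(x) = 0 for all i): OK

Verdict: the first failing condition is dual_feasibility -> dual.

dual


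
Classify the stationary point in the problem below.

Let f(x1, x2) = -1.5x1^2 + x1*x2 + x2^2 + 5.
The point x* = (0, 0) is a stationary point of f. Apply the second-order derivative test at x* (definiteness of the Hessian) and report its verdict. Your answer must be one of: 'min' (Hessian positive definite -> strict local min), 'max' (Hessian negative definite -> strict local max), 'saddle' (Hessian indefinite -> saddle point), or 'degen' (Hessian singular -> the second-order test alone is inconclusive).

Compute the Hessian H = grad^2 f:
  H = [[-3, 1], [1, 2]]
Verify stationarity: grad f(x*) = H x* + g = (0, 0).
Eigenvalues of H: -3.1926, 2.1926.
Eigenvalues have mixed signs, so H is indefinite -> x* is a saddle point.

saddle


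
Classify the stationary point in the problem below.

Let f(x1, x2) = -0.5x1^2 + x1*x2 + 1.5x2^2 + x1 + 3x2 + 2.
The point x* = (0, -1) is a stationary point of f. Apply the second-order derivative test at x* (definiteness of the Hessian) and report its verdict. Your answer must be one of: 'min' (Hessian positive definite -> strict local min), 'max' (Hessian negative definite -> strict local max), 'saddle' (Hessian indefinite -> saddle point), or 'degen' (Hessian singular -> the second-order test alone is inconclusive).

Compute the Hessian H = grad^2 f:
  H = [[-1, 1], [1, 3]]
Verify stationarity: grad f(x*) = H x* + g = (0, 0).
Eigenvalues of H: -1.2361, 3.2361.
Eigenvalues have mixed signs, so H is indefinite -> x* is a saddle point.

saddle


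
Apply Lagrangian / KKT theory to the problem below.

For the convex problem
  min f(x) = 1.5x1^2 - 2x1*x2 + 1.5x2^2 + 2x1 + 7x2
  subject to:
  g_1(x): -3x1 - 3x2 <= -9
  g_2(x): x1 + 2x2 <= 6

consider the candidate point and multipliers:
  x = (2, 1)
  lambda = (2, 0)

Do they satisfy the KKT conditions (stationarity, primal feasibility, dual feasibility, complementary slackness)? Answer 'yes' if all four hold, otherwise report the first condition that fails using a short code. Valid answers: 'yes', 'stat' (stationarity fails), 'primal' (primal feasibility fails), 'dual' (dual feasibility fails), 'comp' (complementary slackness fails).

Gradient of f: grad f(x) = Q x + c = (6, 6)
Constraint values g_i(x) = a_i^T x - b_i:
  g_1((2, 1)) = 0
  g_2((2, 1)) = -2
Stationarity residual: grad f(x) + sum_i lambda_i a_i = (0, 0)
  -> stationarity OK
Primal feasibility (all g_i <= 0): OK
Dual feasibility (all lambda_i >= 0): OK
Complementary slackness (lambda_i * g_i(x) = 0 for all i): OK

Verdict: yes, KKT holds.

yes


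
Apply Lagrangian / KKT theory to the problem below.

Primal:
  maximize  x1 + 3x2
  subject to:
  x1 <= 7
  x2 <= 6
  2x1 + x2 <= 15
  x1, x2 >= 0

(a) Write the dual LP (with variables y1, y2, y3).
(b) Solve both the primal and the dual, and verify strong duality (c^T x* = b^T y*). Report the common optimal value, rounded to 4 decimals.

The standard primal-dual pair for 'max c^T x s.t. A x <= b, x >= 0' is:
  Dual:  min b^T y  s.t.  A^T y >= c,  y >= 0.

So the dual LP is:
  minimize  7y1 + 6y2 + 15y3
  subject to:
    y1 + 2y3 >= 1
    y2 + y3 >= 3
    y1, y2, y3 >= 0

Solving the primal: x* = (4.5, 6).
  primal value c^T x* = 22.5.
Solving the dual: y* = (0, 2.5, 0.5).
  dual value b^T y* = 22.5.
Strong duality: c^T x* = b^T y*. Confirmed.

22.5


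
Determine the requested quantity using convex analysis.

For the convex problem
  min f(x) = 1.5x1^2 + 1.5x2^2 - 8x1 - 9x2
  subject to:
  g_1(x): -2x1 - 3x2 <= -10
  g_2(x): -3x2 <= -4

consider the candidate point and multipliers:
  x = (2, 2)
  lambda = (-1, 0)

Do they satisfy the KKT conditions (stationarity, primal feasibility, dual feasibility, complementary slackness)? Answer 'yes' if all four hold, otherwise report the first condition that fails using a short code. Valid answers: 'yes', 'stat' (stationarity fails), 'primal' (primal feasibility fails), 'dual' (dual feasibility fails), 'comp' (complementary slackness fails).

Gradient of f: grad f(x) = Q x + c = (-2, -3)
Constraint values g_i(x) = a_i^T x - b_i:
  g_1((2, 2)) = 0
  g_2((2, 2)) = -2
Stationarity residual: grad f(x) + sum_i lambda_i a_i = (0, 0)
  -> stationarity OK
Primal feasibility (all g_i <= 0): OK
Dual feasibility (all lambda_i >= 0): FAILS
Complementary slackness (lambda_i * g_i(x) = 0 for all i): OK

Verdict: the first failing condition is dual_feasibility -> dual.

dual


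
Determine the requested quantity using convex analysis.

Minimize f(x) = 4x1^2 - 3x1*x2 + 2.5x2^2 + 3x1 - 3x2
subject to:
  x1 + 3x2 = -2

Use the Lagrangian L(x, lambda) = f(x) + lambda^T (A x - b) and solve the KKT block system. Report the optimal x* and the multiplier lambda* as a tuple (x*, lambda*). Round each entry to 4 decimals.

Form the Lagrangian:
  L(x, lambda) = (1/2) x^T Q x + c^T x + lambda^T (A x - b)
Stationarity (grad_x L = 0): Q x + c + A^T lambda = 0.
Primal feasibility: A x = b.

This gives the KKT block system:
  [ Q   A^T ] [ x     ]   [-c ]
  [ A    0  ] [ lambda ] = [ b ]

Solving the linear system:
  x*      = (-0.6737, -0.4421)
  lambda* = (1.0632)
  f(x*)   = 0.7158

x* = (-0.6737, -0.4421), lambda* = (1.0632)


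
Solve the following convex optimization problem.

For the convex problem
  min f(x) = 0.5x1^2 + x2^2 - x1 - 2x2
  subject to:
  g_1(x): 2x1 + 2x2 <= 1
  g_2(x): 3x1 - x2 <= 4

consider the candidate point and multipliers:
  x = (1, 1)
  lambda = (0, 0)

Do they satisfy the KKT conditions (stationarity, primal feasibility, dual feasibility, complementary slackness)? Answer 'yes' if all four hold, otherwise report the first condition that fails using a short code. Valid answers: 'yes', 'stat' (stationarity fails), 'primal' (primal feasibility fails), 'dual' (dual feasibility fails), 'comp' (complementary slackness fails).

Gradient of f: grad f(x) = Q x + c = (0, 0)
Constraint values g_i(x) = a_i^T x - b_i:
  g_1((1, 1)) = 3
  g_2((1, 1)) = -2
Stationarity residual: grad f(x) + sum_i lambda_i a_i = (0, 0)
  -> stationarity OK
Primal feasibility (all g_i <= 0): FAILS
Dual feasibility (all lambda_i >= 0): OK
Complementary slackness (lambda_i * g_i(x) = 0 for all i): OK

Verdict: the first failing condition is primal_feasibility -> primal.

primal


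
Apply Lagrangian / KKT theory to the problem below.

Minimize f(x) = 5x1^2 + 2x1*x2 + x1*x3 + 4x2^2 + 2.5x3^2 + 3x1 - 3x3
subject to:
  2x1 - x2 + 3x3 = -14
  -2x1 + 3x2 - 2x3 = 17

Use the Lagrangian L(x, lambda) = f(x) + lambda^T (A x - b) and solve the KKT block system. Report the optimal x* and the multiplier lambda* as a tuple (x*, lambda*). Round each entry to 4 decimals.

Form the Lagrangian:
  L(x, lambda) = (1/2) x^T Q x + c^T x + lambda^T (A x - b)
Stationarity (grad_x L = 0): Q x + c + A^T lambda = 0.
Primal feasibility: A x = b.

This gives the KKT block system:
  [ Q   A^T ] [ x     ]   [-c ]
  [ A    0  ] [ lambda ] = [ b ]

Solving the linear system:
  x*      = (-2.0698, 2.6944, -2.3887)
  lambda* = (2.3156, -5.0332)
  f(x*)   = 59.4701

x* = (-2.0698, 2.6944, -2.3887), lambda* = (2.3156, -5.0332)


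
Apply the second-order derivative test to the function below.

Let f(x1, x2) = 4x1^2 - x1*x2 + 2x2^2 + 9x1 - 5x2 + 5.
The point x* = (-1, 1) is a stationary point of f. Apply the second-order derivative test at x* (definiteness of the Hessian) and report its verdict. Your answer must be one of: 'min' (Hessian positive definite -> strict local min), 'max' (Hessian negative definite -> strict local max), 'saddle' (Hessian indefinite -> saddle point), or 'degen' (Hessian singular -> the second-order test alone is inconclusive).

Compute the Hessian H = grad^2 f:
  H = [[8, -1], [-1, 4]]
Verify stationarity: grad f(x*) = H x* + g = (0, 0).
Eigenvalues of H: 3.7639, 8.2361.
Both eigenvalues > 0, so H is positive definite -> x* is a strict local min.

min


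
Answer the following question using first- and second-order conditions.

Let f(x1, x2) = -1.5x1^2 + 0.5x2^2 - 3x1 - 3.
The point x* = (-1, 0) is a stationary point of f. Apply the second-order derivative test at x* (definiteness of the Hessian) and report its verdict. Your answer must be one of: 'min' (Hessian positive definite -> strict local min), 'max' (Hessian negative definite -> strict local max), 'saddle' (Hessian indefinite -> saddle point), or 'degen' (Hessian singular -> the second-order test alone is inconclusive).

Compute the Hessian H = grad^2 f:
  H = [[-3, 0], [0, 1]]
Verify stationarity: grad f(x*) = H x* + g = (0, 0).
Eigenvalues of H: -3, 1.
Eigenvalues have mixed signs, so H is indefinite -> x* is a saddle point.

saddle


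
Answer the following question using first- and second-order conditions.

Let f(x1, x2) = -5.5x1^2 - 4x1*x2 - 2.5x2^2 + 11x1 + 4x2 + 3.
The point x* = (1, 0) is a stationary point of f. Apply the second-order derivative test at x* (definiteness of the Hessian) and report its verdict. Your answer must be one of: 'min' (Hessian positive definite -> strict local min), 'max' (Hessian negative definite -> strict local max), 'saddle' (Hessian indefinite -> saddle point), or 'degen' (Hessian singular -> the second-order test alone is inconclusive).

Compute the Hessian H = grad^2 f:
  H = [[-11, -4], [-4, -5]]
Verify stationarity: grad f(x*) = H x* + g = (0, 0).
Eigenvalues of H: -13, -3.
Both eigenvalues < 0, so H is negative definite -> x* is a strict local max.

max


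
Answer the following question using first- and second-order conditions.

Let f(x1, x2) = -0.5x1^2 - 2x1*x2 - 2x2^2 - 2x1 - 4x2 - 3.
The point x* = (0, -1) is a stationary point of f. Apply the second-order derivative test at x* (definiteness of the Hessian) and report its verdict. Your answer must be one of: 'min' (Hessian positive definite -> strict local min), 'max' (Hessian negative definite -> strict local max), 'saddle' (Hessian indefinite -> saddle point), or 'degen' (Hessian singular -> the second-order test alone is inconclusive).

Compute the Hessian H = grad^2 f:
  H = [[-1, -2], [-2, -4]]
Verify stationarity: grad f(x*) = H x* + g = (0, 0).
Eigenvalues of H: -5, 0.
H has a zero eigenvalue (singular; negative semidefinite but not definite), so H is neither positive definite, negative definite, nor indefinite. The second-order test alone is inconclusive -> degen.
(Indeed, f is constant along the null direction of H through x*, so x* is not a strict local extremum.)

degen


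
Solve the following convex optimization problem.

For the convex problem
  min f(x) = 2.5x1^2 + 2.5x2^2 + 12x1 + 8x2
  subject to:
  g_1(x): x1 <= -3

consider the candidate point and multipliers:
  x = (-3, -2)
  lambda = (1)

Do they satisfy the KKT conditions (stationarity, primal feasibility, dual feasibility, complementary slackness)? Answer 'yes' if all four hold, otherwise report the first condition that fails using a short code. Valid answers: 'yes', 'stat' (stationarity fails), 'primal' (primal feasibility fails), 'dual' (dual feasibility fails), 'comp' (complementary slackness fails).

Gradient of f: grad f(x) = Q x + c = (-3, -2)
Constraint values g_i(x) = a_i^T x - b_i:
  g_1((-3, -2)) = 0
Stationarity residual: grad f(x) + sum_i lambda_i a_i = (-2, -2)
  -> stationarity FAILS
Primal feasibility (all g_i <= 0): OK
Dual feasibility (all lambda_i >= 0): OK
Complementary slackness (lambda_i * g_i(x) = 0 for all i): OK

Verdict: the first failing condition is stationarity -> stat.

stat


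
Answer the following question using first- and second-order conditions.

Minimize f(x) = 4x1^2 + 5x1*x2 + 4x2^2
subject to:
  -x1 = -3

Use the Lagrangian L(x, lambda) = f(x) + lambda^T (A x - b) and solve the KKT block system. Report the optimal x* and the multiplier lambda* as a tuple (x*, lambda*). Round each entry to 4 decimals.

Form the Lagrangian:
  L(x, lambda) = (1/2) x^T Q x + c^T x + lambda^T (A x - b)
Stationarity (grad_x L = 0): Q x + c + A^T lambda = 0.
Primal feasibility: A x = b.

This gives the KKT block system:
  [ Q   A^T ] [ x     ]   [-c ]
  [ A    0  ] [ lambda ] = [ b ]

Solving the linear system:
  x*      = (3, -1.875)
  lambda* = (14.625)
  f(x*)   = 21.9375

x* = (3, -1.875), lambda* = (14.625)


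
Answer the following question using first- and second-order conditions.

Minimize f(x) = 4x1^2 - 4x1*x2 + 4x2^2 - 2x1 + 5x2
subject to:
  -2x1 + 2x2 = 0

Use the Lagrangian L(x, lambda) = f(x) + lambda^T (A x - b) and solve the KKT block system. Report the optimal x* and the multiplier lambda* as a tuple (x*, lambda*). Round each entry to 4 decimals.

Form the Lagrangian:
  L(x, lambda) = (1/2) x^T Q x + c^T x + lambda^T (A x - b)
Stationarity (grad_x L = 0): Q x + c + A^T lambda = 0.
Primal feasibility: A x = b.

This gives the KKT block system:
  [ Q   A^T ] [ x     ]   [-c ]
  [ A    0  ] [ lambda ] = [ b ]

Solving the linear system:
  x*      = (-0.375, -0.375)
  lambda* = (-1.75)
  f(x*)   = -0.5625

x* = (-0.375, -0.375), lambda* = (-1.75)


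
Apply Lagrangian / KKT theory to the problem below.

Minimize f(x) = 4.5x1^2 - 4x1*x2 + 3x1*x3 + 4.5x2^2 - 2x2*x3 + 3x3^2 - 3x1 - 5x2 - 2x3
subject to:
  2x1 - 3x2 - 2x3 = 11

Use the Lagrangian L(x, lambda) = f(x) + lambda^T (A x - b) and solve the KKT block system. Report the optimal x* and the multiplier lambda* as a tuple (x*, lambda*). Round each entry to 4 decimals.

Form the Lagrangian:
  L(x, lambda) = (1/2) x^T Q x + c^T x + lambda^T (A x - b)
Stationarity (grad_x L = 0): Q x + c + A^T lambda = 0.
Primal feasibility: A x = b.

This gives the KKT block system:
  [ Q   A^T ] [ x     ]   [-c ]
  [ A    0  ] [ lambda ] = [ b ]

Solving the linear system:
  x*      = (1.89, -0.7595, -2.4708)
  lambda* = (-4.8179)
  f(x*)   = 28.0326

x* = (1.89, -0.7595, -2.4708), lambda* = (-4.8179)


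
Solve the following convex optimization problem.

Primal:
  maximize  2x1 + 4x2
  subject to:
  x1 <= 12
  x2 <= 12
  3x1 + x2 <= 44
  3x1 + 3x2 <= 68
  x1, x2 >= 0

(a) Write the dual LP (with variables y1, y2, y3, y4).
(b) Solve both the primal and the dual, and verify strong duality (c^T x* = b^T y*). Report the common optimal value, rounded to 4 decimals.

The standard primal-dual pair for 'max c^T x s.t. A x <= b, x >= 0' is:
  Dual:  min b^T y  s.t.  A^T y >= c,  y >= 0.

So the dual LP is:
  minimize  12y1 + 12y2 + 44y3 + 68y4
  subject to:
    y1 + 3y3 + 3y4 >= 2
    y2 + y3 + 3y4 >= 4
    y1, y2, y3, y4 >= 0

Solving the primal: x* = (10.6667, 12).
  primal value c^T x* = 69.3333.
Solving the dual: y* = (0, 3.3333, 0.6667, 0).
  dual value b^T y* = 69.3333.
Strong duality: c^T x* = b^T y*. Confirmed.

69.3333


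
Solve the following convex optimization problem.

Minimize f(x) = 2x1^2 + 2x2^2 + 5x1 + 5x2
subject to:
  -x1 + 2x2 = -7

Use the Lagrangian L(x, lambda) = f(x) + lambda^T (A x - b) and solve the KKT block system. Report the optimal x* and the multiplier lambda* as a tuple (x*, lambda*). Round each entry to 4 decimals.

Form the Lagrangian:
  L(x, lambda) = (1/2) x^T Q x + c^T x + lambda^T (A x - b)
Stationarity (grad_x L = 0): Q x + c + A^T lambda = 0.
Primal feasibility: A x = b.

This gives the KKT block system:
  [ Q   A^T ] [ x     ]   [-c ]
  [ A    0  ] [ lambda ] = [ b ]

Solving the linear system:
  x*      = (-0.1, -3.55)
  lambda* = (4.6)
  f(x*)   = 6.975

x* = (-0.1, -3.55), lambda* = (4.6)


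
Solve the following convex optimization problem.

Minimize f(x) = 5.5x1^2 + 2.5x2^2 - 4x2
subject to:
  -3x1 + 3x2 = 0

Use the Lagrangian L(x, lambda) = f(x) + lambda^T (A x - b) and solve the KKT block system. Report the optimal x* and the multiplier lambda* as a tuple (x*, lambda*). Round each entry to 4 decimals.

Form the Lagrangian:
  L(x, lambda) = (1/2) x^T Q x + c^T x + lambda^T (A x - b)
Stationarity (grad_x L = 0): Q x + c + A^T lambda = 0.
Primal feasibility: A x = b.

This gives the KKT block system:
  [ Q   A^T ] [ x     ]   [-c ]
  [ A    0  ] [ lambda ] = [ b ]

Solving the linear system:
  x*      = (0.25, 0.25)
  lambda* = (0.9167)
  f(x*)   = -0.5

x* = (0.25, 0.25), lambda* = (0.9167)


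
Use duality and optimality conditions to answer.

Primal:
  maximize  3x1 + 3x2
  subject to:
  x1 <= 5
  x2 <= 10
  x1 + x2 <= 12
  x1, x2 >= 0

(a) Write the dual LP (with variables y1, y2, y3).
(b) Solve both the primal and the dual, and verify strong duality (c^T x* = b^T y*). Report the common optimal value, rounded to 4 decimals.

The standard primal-dual pair for 'max c^T x s.t. A x <= b, x >= 0' is:
  Dual:  min b^T y  s.t.  A^T y >= c,  y >= 0.

So the dual LP is:
  minimize  5y1 + 10y2 + 12y3
  subject to:
    y1 + y3 >= 3
    y2 + y3 >= 3
    y1, y2, y3 >= 0

Solving the primal: x* = (2, 10).
  primal value c^T x* = 36.
Solving the dual: y* = (0, 0, 3).
  dual value b^T y* = 36.
Strong duality: c^T x* = b^T y*. Confirmed.

36


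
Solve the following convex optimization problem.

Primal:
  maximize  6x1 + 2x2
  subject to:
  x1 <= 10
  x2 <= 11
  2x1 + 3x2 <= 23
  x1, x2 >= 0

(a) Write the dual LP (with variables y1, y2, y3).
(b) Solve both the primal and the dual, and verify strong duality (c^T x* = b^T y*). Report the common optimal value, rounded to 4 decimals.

The standard primal-dual pair for 'max c^T x s.t. A x <= b, x >= 0' is:
  Dual:  min b^T y  s.t.  A^T y >= c,  y >= 0.

So the dual LP is:
  minimize  10y1 + 11y2 + 23y3
  subject to:
    y1 + 2y3 >= 6
    y2 + 3y3 >= 2
    y1, y2, y3 >= 0

Solving the primal: x* = (10, 1).
  primal value c^T x* = 62.
Solving the dual: y* = (4.6667, 0, 0.6667).
  dual value b^T y* = 62.
Strong duality: c^T x* = b^T y*. Confirmed.

62


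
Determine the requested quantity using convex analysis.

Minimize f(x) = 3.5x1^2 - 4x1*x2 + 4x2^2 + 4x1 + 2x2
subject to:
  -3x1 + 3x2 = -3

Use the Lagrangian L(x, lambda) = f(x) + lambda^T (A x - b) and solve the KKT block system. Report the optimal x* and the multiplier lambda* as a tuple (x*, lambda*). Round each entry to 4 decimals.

Form the Lagrangian:
  L(x, lambda) = (1/2) x^T Q x + c^T x + lambda^T (A x - b)
Stationarity (grad_x L = 0): Q x + c + A^T lambda = 0.
Primal feasibility: A x = b.

This gives the KKT block system:
  [ Q   A^T ] [ x     ]   [-c ]
  [ A    0  ] [ lambda ] = [ b ]

Solving the linear system:
  x*      = (-0.2857, -1.2857)
  lambda* = (2.381)
  f(x*)   = 1.7143

x* = (-0.2857, -1.2857), lambda* = (2.381)


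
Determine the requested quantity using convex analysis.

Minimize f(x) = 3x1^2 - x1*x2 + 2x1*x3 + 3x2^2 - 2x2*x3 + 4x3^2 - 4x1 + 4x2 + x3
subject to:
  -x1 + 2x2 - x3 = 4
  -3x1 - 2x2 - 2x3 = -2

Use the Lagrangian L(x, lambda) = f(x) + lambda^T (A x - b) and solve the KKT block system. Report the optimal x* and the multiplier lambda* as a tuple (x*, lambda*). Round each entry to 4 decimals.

Form the Lagrangian:
  L(x, lambda) = (1/2) x^T Q x + c^T x + lambda^T (A x - b)
Stationarity (grad_x L = 0): Q x + c + A^T lambda = 0.
Primal feasibility: A x = b.

This gives the KKT block system:
  [ Q   A^T ] [ x     ]   [-c ]
  [ A    0  ] [ lambda ] = [ b ]

Solving the linear system:
  x*      = (-0.046, 1.6743, -0.6054)
  lambda* = (-7.5287, 0.1226)
  f(x*)   = 18.318

x* = (-0.046, 1.6743, -0.6054), lambda* = (-7.5287, 0.1226)


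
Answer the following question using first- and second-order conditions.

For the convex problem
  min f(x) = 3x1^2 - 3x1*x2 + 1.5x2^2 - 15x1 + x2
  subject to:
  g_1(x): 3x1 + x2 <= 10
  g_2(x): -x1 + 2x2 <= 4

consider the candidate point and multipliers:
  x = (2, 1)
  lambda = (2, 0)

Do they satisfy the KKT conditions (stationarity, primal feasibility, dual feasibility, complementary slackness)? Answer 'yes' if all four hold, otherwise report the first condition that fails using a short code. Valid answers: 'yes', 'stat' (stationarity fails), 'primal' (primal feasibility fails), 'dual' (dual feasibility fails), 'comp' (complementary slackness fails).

Gradient of f: grad f(x) = Q x + c = (-6, -2)
Constraint values g_i(x) = a_i^T x - b_i:
  g_1((2, 1)) = -3
  g_2((2, 1)) = -4
Stationarity residual: grad f(x) + sum_i lambda_i a_i = (0, 0)
  -> stationarity OK
Primal feasibility (all g_i <= 0): OK
Dual feasibility (all lambda_i >= 0): OK
Complementary slackness (lambda_i * g_i(x) = 0 for all i): FAILS

Verdict: the first failing condition is complementary_slackness -> comp.

comp


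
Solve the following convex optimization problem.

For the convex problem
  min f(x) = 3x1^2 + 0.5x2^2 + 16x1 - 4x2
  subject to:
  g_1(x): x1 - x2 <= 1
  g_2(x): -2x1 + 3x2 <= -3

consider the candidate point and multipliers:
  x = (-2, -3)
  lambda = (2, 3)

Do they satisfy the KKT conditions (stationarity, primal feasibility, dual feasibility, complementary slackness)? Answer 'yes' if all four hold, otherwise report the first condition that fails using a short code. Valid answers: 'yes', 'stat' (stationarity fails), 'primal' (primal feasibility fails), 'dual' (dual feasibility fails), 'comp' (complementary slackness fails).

Gradient of f: grad f(x) = Q x + c = (4, -7)
Constraint values g_i(x) = a_i^T x - b_i:
  g_1((-2, -3)) = 0
  g_2((-2, -3)) = -2
Stationarity residual: grad f(x) + sum_i lambda_i a_i = (0, 0)
  -> stationarity OK
Primal feasibility (all g_i <= 0): OK
Dual feasibility (all lambda_i >= 0): OK
Complementary slackness (lambda_i * g_i(x) = 0 for all i): FAILS

Verdict: the first failing condition is complementary_slackness -> comp.

comp


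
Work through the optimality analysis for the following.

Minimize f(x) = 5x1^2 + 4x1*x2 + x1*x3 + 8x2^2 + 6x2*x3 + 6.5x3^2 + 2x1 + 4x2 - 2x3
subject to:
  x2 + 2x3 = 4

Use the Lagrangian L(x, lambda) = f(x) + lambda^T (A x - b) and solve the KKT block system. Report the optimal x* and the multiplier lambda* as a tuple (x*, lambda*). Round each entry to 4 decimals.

Form the Lagrangian:
  L(x, lambda) = (1/2) x^T Q x + c^T x + lambda^T (A x - b)
Stationarity (grad_x L = 0): Q x + c + A^T lambda = 0.
Primal feasibility: A x = b.

This gives the KKT block system:
  [ Q   A^T ] [ x     ]   [-c ]
  [ A    0  ] [ lambda ] = [ b ]

Solving the linear system:
  x*      = (-0.3243, -0.2162, 2.1081)
  lambda* = (-11.8919)
  f(x*)   = 20.9189

x* = (-0.3243, -0.2162, 2.1081), lambda* = (-11.8919)


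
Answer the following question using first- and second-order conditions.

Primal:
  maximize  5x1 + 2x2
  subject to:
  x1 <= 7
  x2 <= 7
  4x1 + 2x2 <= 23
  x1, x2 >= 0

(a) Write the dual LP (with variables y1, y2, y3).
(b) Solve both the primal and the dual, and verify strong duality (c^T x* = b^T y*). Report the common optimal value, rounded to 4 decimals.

The standard primal-dual pair for 'max c^T x s.t. A x <= b, x >= 0' is:
  Dual:  min b^T y  s.t.  A^T y >= c,  y >= 0.

So the dual LP is:
  minimize  7y1 + 7y2 + 23y3
  subject to:
    y1 + 4y3 >= 5
    y2 + 2y3 >= 2
    y1, y2, y3 >= 0

Solving the primal: x* = (5.75, 0).
  primal value c^T x* = 28.75.
Solving the dual: y* = (0, 0, 1.25).
  dual value b^T y* = 28.75.
Strong duality: c^T x* = b^T y*. Confirmed.

28.75


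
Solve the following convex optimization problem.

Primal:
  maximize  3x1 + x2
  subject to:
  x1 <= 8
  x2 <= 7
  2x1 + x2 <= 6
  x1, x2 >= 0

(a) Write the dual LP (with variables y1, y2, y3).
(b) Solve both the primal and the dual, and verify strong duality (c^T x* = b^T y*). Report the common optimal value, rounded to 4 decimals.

The standard primal-dual pair for 'max c^T x s.t. A x <= b, x >= 0' is:
  Dual:  min b^T y  s.t.  A^T y >= c,  y >= 0.

So the dual LP is:
  minimize  8y1 + 7y2 + 6y3
  subject to:
    y1 + 2y3 >= 3
    y2 + y3 >= 1
    y1, y2, y3 >= 0

Solving the primal: x* = (3, 0).
  primal value c^T x* = 9.
Solving the dual: y* = (0, 0, 1.5).
  dual value b^T y* = 9.
Strong duality: c^T x* = b^T y*. Confirmed.

9


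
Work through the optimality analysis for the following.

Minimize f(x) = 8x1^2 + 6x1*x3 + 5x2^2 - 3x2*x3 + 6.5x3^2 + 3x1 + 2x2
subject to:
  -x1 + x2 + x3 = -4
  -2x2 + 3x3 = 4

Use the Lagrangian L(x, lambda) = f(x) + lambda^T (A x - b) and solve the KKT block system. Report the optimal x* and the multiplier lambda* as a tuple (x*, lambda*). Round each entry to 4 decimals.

Form the Lagrangian:
  L(x, lambda) = (1/2) x^T Q x + c^T x + lambda^T (A x - b)
Stationarity (grad_x L = 0): Q x + c + A^T lambda = 0.
Primal feasibility: A x = b.

This gives the KKT block system:
  [ Q   A^T ] [ x     ]   [-c ]
  [ A    0  ] [ lambda ] = [ b ]

Solving the linear system:
  x*      = (0.746, -2.7524, -0.5016)
  lambda* = (11.9265, -6.0463)
  f(x*)   = 34.3123

x* = (0.746, -2.7524, -0.5016), lambda* = (11.9265, -6.0463)


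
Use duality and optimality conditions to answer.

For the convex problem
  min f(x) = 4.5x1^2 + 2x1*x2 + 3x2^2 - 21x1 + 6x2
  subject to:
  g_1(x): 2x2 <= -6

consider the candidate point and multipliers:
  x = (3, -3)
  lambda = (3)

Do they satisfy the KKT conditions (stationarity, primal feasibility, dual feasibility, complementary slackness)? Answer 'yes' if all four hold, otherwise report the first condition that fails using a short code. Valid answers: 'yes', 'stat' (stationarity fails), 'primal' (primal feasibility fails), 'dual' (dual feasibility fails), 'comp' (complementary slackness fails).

Gradient of f: grad f(x) = Q x + c = (0, -6)
Constraint values g_i(x) = a_i^T x - b_i:
  g_1((3, -3)) = 0
Stationarity residual: grad f(x) + sum_i lambda_i a_i = (0, 0)
  -> stationarity OK
Primal feasibility (all g_i <= 0): OK
Dual feasibility (all lambda_i >= 0): OK
Complementary slackness (lambda_i * g_i(x) = 0 for all i): OK

Verdict: yes, KKT holds.

yes


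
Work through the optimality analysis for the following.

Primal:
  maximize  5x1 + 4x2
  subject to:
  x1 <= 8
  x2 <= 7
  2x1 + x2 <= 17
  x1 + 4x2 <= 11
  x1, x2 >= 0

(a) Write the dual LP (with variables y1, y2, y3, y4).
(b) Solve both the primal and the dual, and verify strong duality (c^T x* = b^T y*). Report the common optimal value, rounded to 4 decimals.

The standard primal-dual pair for 'max c^T x s.t. A x <= b, x >= 0' is:
  Dual:  min b^T y  s.t.  A^T y >= c,  y >= 0.

So the dual LP is:
  minimize  8y1 + 7y2 + 17y3 + 11y4
  subject to:
    y1 + 2y3 + y4 >= 5
    y2 + y3 + 4y4 >= 4
    y1, y2, y3, y4 >= 0

Solving the primal: x* = (8, 0.75).
  primal value c^T x* = 43.
Solving the dual: y* = (4, 0, 0, 1).
  dual value b^T y* = 43.
Strong duality: c^T x* = b^T y*. Confirmed.

43


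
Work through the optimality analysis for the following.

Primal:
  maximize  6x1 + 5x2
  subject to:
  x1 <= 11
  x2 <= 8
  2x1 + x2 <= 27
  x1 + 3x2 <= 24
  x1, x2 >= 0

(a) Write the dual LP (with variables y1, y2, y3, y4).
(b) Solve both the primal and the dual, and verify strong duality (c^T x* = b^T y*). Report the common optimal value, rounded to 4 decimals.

The standard primal-dual pair for 'max c^T x s.t. A x <= b, x >= 0' is:
  Dual:  min b^T y  s.t.  A^T y >= c,  y >= 0.

So the dual LP is:
  minimize  11y1 + 8y2 + 27y3 + 24y4
  subject to:
    y1 + 2y3 + y4 >= 6
    y2 + y3 + 3y4 >= 5
    y1, y2, y3, y4 >= 0

Solving the primal: x* = (11, 4.3333).
  primal value c^T x* = 87.6667.
Solving the dual: y* = (4.3333, 0, 0, 1.6667).
  dual value b^T y* = 87.6667.
Strong duality: c^T x* = b^T y*. Confirmed.

87.6667


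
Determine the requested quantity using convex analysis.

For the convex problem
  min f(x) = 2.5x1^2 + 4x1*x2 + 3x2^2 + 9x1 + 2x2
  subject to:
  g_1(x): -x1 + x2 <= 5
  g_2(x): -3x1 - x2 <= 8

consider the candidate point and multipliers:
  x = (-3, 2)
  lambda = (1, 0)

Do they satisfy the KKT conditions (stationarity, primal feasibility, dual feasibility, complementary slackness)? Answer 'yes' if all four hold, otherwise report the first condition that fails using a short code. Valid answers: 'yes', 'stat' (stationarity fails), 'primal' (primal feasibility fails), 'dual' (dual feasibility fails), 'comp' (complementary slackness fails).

Gradient of f: grad f(x) = Q x + c = (2, 2)
Constraint values g_i(x) = a_i^T x - b_i:
  g_1((-3, 2)) = 0
  g_2((-3, 2)) = -1
Stationarity residual: grad f(x) + sum_i lambda_i a_i = (1, 3)
  -> stationarity FAILS
Primal feasibility (all g_i <= 0): OK
Dual feasibility (all lambda_i >= 0): OK
Complementary slackness (lambda_i * g_i(x) = 0 for all i): OK

Verdict: the first failing condition is stationarity -> stat.

stat


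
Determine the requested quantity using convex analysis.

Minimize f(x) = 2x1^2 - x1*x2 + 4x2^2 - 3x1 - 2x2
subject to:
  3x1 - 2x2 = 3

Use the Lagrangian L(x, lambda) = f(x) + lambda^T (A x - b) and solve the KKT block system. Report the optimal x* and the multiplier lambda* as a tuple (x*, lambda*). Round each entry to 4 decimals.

Form the Lagrangian:
  L(x, lambda) = (1/2) x^T Q x + c^T x + lambda^T (A x - b)
Stationarity (grad_x L = 0): Q x + c + A^T lambda = 0.
Primal feasibility: A x = b.

This gives the KKT block system:
  [ Q   A^T ] [ x     ]   [-c ]
  [ A    0  ] [ lambda ] = [ b ]

Solving the linear system:
  x*      = (1.1842, 0.2763)
  lambda* = (-0.4868)
  f(x*)   = -1.3224

x* = (1.1842, 0.2763), lambda* = (-0.4868)


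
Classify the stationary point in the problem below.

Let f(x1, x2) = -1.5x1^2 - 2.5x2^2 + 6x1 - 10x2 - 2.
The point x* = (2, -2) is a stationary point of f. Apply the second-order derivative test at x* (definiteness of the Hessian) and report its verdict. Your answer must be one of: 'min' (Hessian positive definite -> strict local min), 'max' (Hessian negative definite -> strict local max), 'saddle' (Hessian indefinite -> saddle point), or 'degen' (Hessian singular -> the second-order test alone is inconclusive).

Compute the Hessian H = grad^2 f:
  H = [[-3, 0], [0, -5]]
Verify stationarity: grad f(x*) = H x* + g = (0, 0).
Eigenvalues of H: -5, -3.
Both eigenvalues < 0, so H is negative definite -> x* is a strict local max.

max


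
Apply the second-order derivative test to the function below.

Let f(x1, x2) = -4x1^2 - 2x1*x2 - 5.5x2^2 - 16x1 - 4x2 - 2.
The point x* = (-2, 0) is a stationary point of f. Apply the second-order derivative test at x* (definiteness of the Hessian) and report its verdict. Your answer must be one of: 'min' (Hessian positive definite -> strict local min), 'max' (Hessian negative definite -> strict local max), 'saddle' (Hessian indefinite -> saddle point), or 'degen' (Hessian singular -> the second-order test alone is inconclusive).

Compute the Hessian H = grad^2 f:
  H = [[-8, -2], [-2, -11]]
Verify stationarity: grad f(x*) = H x* + g = (0, 0).
Eigenvalues of H: -12, -7.
Both eigenvalues < 0, so H is negative definite -> x* is a strict local max.

max
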